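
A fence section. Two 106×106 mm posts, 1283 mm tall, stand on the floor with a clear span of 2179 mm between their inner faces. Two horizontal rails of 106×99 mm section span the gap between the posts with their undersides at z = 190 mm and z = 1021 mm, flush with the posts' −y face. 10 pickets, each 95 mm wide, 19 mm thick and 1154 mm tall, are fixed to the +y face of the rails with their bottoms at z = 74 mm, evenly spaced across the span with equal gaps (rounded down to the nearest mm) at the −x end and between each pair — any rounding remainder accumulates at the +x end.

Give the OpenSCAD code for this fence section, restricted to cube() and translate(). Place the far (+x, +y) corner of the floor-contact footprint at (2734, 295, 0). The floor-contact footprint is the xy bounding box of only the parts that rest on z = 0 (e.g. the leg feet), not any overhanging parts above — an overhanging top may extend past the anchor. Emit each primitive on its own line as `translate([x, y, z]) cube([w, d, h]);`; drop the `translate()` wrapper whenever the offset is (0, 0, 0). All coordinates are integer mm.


translate([343, 189, 0]) cube([106, 106, 1283]);
translate([2628, 189, 0]) cube([106, 106, 1283]);
translate([449, 189, 190]) cube([2179, 106, 99]);
translate([449, 189, 1021]) cube([2179, 106, 99]);
translate([560, 295, 74]) cube([95, 19, 1154]);
translate([766, 295, 74]) cube([95, 19, 1154]);
translate([972, 295, 74]) cube([95, 19, 1154]);
translate([1178, 295, 74]) cube([95, 19, 1154]);
translate([1384, 295, 74]) cube([95, 19, 1154]);
translate([1590, 295, 74]) cube([95, 19, 1154]);
translate([1796, 295, 74]) cube([95, 19, 1154]);
translate([2002, 295, 74]) cube([95, 19, 1154]);
translate([2208, 295, 74]) cube([95, 19, 1154]);
translate([2414, 295, 74]) cube([95, 19, 1154]);


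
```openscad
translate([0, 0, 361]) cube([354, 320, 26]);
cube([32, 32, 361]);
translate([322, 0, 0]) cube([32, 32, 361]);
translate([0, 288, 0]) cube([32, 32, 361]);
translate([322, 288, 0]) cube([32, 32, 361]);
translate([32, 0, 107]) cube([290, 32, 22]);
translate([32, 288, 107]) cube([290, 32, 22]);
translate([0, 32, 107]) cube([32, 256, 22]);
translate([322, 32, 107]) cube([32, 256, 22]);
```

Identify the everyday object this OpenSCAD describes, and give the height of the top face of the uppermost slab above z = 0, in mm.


A stool. The seat height is 387 mm.

A 354×320×26 slab at z = 361 on four corner posts — a stool. The seat top is 361 + 26 = 387 mm.


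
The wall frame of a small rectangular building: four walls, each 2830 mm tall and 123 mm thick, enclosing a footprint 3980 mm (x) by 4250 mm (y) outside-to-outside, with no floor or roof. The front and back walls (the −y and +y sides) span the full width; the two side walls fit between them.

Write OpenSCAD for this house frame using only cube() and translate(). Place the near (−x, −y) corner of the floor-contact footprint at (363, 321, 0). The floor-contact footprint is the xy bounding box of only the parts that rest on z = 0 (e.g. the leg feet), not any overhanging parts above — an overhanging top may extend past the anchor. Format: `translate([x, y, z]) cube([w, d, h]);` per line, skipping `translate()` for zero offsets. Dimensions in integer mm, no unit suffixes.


translate([363, 321, 0]) cube([3980, 123, 2830]);
translate([363, 4448, 0]) cube([3980, 123, 2830]);
translate([363, 444, 0]) cube([123, 4004, 2830]);
translate([4220, 444, 0]) cube([123, 4004, 2830]);


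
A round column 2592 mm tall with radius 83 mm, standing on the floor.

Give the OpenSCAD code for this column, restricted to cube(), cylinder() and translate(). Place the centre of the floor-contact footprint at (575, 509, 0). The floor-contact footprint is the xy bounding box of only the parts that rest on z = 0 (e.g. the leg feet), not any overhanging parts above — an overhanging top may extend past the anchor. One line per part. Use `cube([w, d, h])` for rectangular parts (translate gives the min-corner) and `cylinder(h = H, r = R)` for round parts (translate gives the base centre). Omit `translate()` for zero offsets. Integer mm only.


translate([575, 509, 0]) cylinder(h = 2592, r = 83);


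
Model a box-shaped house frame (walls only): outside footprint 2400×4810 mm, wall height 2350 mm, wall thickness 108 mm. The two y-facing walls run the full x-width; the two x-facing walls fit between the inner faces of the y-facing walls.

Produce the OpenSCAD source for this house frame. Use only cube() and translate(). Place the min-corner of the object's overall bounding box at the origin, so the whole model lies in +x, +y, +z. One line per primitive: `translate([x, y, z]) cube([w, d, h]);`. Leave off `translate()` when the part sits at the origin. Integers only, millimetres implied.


cube([2400, 108, 2350]);
translate([0, 4702, 0]) cube([2400, 108, 2350]);
translate([0, 108, 0]) cube([108, 4594, 2350]);
translate([2292, 108, 0]) cube([108, 4594, 2350]);


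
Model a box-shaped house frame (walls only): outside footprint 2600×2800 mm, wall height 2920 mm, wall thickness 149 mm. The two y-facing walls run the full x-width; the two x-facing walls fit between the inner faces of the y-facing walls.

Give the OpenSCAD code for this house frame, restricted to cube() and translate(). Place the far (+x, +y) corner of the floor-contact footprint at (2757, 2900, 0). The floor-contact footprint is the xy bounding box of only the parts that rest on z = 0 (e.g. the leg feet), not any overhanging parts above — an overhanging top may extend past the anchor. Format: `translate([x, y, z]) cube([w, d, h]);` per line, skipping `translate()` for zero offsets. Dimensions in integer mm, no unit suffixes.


translate([157, 100, 0]) cube([2600, 149, 2920]);
translate([157, 2751, 0]) cube([2600, 149, 2920]);
translate([157, 249, 0]) cube([149, 2502, 2920]);
translate([2608, 249, 0]) cube([149, 2502, 2920]);


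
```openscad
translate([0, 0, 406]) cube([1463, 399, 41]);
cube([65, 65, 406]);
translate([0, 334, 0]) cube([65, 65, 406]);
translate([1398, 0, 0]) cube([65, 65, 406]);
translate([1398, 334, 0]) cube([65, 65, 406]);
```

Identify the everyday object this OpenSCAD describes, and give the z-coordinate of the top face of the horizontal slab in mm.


A bench. The seat-top height is 447 mm.

A long slab on four corner posts — a bench. The slab sits at z = 406 with thickness 41, so the top is 406 + 41 = 447 mm.


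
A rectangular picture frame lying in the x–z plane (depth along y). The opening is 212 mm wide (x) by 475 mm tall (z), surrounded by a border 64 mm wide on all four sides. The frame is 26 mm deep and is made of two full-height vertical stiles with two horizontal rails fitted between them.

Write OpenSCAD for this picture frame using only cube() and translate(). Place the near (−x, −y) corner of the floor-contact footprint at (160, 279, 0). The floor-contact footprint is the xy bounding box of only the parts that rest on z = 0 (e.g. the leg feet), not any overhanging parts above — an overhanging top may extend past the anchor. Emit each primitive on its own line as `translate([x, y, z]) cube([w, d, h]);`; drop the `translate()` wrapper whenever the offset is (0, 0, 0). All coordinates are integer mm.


translate([160, 279, 0]) cube([64, 26, 603]);
translate([436, 279, 0]) cube([64, 26, 603]);
translate([224, 279, 0]) cube([212, 26, 64]);
translate([224, 279, 539]) cube([212, 26, 64]);


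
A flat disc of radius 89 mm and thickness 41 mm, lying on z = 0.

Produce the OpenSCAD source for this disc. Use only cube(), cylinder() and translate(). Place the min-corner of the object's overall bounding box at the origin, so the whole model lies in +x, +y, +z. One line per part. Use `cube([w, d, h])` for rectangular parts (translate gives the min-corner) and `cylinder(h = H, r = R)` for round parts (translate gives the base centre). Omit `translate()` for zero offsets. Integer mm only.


translate([89, 89, 0]) cylinder(h = 41, r = 89);


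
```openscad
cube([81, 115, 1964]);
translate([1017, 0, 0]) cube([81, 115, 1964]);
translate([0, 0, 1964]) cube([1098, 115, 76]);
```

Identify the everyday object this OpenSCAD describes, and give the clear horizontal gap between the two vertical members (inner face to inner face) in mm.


A door frame. The clear opening width is 936 mm.

Two 1964 mm tall posts with a header on top — a door frame. The left jamb is 81 mm wide at x = 0; the right jamb starts at x = 1017. The clear opening is 1017 − 81 = 936 mm.


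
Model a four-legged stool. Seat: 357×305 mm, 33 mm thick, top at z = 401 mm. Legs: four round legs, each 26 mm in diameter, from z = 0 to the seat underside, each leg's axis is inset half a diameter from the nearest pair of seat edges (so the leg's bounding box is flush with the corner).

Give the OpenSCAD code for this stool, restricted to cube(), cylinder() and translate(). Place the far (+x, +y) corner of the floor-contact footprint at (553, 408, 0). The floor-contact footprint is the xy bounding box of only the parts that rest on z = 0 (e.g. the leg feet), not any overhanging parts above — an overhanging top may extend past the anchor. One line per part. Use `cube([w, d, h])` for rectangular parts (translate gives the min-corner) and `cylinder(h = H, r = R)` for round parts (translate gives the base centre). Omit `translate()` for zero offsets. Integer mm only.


translate([196, 103, 368]) cube([357, 305, 33]);
translate([209, 116, 0]) cylinder(h = 368, r = 13);
translate([540, 116, 0]) cylinder(h = 368, r = 13);
translate([209, 395, 0]) cylinder(h = 368, r = 13);
translate([540, 395, 0]) cylinder(h = 368, r = 13);


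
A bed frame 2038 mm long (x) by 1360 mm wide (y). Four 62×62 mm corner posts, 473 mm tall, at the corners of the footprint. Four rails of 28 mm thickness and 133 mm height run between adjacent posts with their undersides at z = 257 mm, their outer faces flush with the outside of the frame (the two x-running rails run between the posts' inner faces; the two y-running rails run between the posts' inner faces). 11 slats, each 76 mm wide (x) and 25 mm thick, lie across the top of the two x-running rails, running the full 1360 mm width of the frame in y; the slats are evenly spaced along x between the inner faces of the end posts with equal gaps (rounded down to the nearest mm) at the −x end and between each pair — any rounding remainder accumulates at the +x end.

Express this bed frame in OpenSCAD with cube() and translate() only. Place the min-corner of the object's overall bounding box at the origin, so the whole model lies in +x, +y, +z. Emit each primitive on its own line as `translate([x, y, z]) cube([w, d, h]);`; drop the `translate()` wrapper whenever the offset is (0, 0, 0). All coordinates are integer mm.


cube([62, 62, 473]);
translate([0, 1298, 0]) cube([62, 62, 473]);
translate([1976, 0, 0]) cube([62, 62, 473]);
translate([1976, 1298, 0]) cube([62, 62, 473]);
translate([62, 0, 257]) cube([1914, 28, 133]);
translate([62, 1332, 257]) cube([1914, 28, 133]);
translate([0, 62, 257]) cube([28, 1236, 133]);
translate([2010, 62, 257]) cube([28, 1236, 133]);
translate([151, 0, 390]) cube([76, 1360, 25]);
translate([316, 0, 390]) cube([76, 1360, 25]);
translate([481, 0, 390]) cube([76, 1360, 25]);
translate([646, 0, 390]) cube([76, 1360, 25]);
translate([811, 0, 390]) cube([76, 1360, 25]);
translate([976, 0, 390]) cube([76, 1360, 25]);
translate([1141, 0, 390]) cube([76, 1360, 25]);
translate([1306, 0, 390]) cube([76, 1360, 25]);
translate([1471, 0, 390]) cube([76, 1360, 25]);
translate([1636, 0, 390]) cube([76, 1360, 25]);
translate([1801, 0, 390]) cube([76, 1360, 25]);


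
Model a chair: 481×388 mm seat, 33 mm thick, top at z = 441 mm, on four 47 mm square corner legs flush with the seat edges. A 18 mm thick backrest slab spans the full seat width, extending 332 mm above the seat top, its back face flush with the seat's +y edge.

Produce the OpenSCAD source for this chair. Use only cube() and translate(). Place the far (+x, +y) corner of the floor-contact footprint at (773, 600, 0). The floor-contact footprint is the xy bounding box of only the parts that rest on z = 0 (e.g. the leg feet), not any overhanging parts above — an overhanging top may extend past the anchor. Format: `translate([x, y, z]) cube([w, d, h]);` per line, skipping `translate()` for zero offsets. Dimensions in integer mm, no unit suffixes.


// leg_h = 441 - 33 = 408
translate([292, 212, 408]) cube([481, 388, 33]);
translate([292, 212, 0]) cube([47, 47, 408]);
translate([726, 212, 0]) cube([47, 47, 408]);
translate([292, 553, 0]) cube([47, 47, 408]);
translate([726, 553, 0]) cube([47, 47, 408]);
translate([292, 582, 441]) cube([481, 18, 332]);


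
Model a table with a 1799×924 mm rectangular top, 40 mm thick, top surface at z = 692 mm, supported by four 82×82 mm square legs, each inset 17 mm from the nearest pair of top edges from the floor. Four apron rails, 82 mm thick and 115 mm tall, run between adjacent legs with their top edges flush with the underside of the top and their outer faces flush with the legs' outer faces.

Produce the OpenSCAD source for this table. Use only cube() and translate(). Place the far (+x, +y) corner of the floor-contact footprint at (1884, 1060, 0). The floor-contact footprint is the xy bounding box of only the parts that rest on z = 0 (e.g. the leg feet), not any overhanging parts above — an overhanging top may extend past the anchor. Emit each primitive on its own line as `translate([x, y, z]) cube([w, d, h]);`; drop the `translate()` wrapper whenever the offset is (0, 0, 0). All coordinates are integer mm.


// leg_h = 692 - 40 = 652
// apron z = 652 - 115 = 537
translate([102, 153, 652]) cube([1799, 924, 40]);
translate([119, 170, 0]) cube([82, 82, 652]);
translate([1802, 170, 0]) cube([82, 82, 652]);
translate([119, 978, 0]) cube([82, 82, 652]);
translate([1802, 978, 0]) cube([82, 82, 652]);
translate([201, 170, 537]) cube([1601, 82, 115]);
translate([201, 978, 537]) cube([1601, 82, 115]);
translate([119, 252, 537]) cube([82, 726, 115]);
translate([1802, 252, 537]) cube([82, 726, 115]);


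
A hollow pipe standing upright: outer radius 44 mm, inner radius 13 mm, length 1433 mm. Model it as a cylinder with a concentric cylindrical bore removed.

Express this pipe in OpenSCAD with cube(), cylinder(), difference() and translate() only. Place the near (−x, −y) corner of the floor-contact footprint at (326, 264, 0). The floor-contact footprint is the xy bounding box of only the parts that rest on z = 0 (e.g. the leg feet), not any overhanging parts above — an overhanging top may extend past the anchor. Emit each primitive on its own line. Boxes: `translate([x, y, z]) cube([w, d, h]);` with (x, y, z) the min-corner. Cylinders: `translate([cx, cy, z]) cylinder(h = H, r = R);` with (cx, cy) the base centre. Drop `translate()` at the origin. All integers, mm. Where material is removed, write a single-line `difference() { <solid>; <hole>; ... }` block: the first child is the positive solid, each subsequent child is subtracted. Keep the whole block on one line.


difference() { translate([370, 308, 0]) cylinder(h = 1433, r = 44); translate([370, 308, 0]) cylinder(h = 1433, r = 13); }


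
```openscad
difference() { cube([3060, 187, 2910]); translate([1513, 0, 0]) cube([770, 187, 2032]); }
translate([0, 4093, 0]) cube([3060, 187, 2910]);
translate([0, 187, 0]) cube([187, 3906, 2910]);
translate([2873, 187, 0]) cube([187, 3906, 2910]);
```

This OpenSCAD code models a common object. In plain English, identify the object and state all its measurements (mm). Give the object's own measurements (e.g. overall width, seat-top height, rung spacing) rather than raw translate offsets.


A single room: four walls, each 2910 mm tall and 187 mm thick, enclosing an outside footprint 3060×4280 mm (x × y), no floor or roof. The front and back walls (−y and +y sides) run the full x-width; the side walls fit between their inner faces. A door opening 770 mm wide and 2032 mm tall is cut through the front wall from the floor up, its −x edge 1513 mm from the wall's −x end.


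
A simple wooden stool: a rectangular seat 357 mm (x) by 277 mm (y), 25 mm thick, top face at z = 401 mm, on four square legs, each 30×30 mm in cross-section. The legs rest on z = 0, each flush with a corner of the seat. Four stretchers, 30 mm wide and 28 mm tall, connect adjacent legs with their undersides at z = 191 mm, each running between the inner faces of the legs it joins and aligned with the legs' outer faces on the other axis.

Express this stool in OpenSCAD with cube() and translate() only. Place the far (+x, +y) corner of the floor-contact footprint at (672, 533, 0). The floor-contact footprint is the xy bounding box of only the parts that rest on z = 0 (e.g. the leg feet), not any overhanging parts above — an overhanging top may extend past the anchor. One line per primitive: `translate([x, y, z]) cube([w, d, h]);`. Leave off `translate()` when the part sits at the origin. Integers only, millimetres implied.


translate([315, 256, 376]) cube([357, 277, 25]);
translate([315, 256, 0]) cube([30, 30, 376]);
translate([642, 256, 0]) cube([30, 30, 376]);
translate([315, 503, 0]) cube([30, 30, 376]);
translate([642, 503, 0]) cube([30, 30, 376]);
translate([345, 256, 191]) cube([297, 30, 28]);
translate([345, 503, 191]) cube([297, 30, 28]);
translate([315, 286, 191]) cube([30, 217, 28]);
translate([642, 286, 191]) cube([30, 217, 28]);


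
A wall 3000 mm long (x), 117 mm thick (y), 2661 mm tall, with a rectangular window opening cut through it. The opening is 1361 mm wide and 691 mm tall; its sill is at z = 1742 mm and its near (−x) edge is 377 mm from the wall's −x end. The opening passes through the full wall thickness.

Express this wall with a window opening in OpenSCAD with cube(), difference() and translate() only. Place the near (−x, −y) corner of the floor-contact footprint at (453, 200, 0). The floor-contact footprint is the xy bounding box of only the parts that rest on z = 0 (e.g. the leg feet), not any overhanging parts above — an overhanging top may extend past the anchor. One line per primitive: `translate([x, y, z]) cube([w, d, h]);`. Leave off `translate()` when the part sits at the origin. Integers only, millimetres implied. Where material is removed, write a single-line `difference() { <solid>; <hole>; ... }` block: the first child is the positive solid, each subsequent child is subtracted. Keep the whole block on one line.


difference() { translate([453, 200, 0]) cube([3000, 117, 2661]); translate([830, 200, 1742]) cube([1361, 117, 691]); }


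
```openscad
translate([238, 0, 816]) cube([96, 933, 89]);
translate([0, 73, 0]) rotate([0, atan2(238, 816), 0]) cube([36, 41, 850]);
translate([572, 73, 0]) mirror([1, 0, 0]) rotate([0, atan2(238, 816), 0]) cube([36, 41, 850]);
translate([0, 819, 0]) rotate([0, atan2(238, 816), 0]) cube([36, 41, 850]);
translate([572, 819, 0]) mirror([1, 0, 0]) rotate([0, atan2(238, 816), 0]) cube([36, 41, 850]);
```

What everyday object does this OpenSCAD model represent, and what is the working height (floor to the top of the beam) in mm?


A sawhorse. The overall height is 905 mm.

A beam across two mirrored pairs of raked legs — a sawhorse. The beam's underside is at z = 816 (matching the legs' vertical rise in atan2(238, 816)) and the beam is 89 mm tall, so its top is at 816 + 89 = 905 mm. The raked legs top out at the beam's underside, so that is the highest point.


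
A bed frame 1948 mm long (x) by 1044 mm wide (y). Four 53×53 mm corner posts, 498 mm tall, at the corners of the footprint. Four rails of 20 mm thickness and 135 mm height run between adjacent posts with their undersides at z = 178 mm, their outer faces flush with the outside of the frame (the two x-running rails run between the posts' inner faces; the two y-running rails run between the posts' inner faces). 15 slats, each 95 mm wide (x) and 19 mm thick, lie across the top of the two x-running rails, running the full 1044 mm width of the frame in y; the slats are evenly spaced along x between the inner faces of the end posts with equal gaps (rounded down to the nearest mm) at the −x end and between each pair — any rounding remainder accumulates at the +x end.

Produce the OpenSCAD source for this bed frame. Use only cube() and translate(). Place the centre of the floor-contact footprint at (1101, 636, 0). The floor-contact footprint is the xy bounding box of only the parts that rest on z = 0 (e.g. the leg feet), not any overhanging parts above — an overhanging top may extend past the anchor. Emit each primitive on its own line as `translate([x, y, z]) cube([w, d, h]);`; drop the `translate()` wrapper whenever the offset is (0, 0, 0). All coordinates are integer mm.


// slat z = rail_z + rail_h = 178 + 135 = 313
// slat gap = ⌊(1842 − 15·95) / 16⌋ = 26
translate([127, 114, 0]) cube([53, 53, 498]);
translate([127, 1105, 0]) cube([53, 53, 498]);
translate([2022, 114, 0]) cube([53, 53, 498]);
translate([2022, 1105, 0]) cube([53, 53, 498]);
translate([180, 114, 178]) cube([1842, 20, 135]);
translate([180, 1138, 178]) cube([1842, 20, 135]);
translate([127, 167, 178]) cube([20, 938, 135]);
translate([2055, 167, 178]) cube([20, 938, 135]);
translate([206, 114, 313]) cube([95, 1044, 19]);
translate([327, 114, 313]) cube([95, 1044, 19]);
translate([448, 114, 313]) cube([95, 1044, 19]);
translate([569, 114, 313]) cube([95, 1044, 19]);
translate([690, 114, 313]) cube([95, 1044, 19]);
translate([811, 114, 313]) cube([95, 1044, 19]);
translate([932, 114, 313]) cube([95, 1044, 19]);
translate([1053, 114, 313]) cube([95, 1044, 19]);
translate([1174, 114, 313]) cube([95, 1044, 19]);
translate([1295, 114, 313]) cube([95, 1044, 19]);
translate([1416, 114, 313]) cube([95, 1044, 19]);
translate([1537, 114, 313]) cube([95, 1044, 19]);
translate([1658, 114, 313]) cube([95, 1044, 19]);
translate([1779, 114, 313]) cube([95, 1044, 19]);
translate([1900, 114, 313]) cube([95, 1044, 19]);


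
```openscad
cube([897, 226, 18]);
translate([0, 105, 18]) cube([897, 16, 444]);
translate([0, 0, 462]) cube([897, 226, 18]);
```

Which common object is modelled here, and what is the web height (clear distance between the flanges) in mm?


An I-beam. The web height is 444 mm.

Two wide flanges with a thin centred web — an I-beam. Overall 480 mm minus two 18 mm flanges gives a web of 480 − 2·18 = 444 mm.


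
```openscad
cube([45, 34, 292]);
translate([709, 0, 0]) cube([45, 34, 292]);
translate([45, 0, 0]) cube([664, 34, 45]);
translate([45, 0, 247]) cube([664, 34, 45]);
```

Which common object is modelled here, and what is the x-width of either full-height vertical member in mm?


A picture frame. The border width is 45 mm.

Four thin pieces enclosing a rectangular opening — a picture frame. The two full-height stiles are 292 mm tall; the top rail sits at z = 247 and is 45 mm tall, so the border above the opening is 292 − 247 = 45 mm, matching the stile x-width.


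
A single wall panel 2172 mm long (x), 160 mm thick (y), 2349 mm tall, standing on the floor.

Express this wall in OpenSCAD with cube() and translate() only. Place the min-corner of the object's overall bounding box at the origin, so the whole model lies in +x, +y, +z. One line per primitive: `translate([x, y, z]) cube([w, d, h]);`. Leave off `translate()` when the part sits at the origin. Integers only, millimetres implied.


cube([2172, 160, 2349]);


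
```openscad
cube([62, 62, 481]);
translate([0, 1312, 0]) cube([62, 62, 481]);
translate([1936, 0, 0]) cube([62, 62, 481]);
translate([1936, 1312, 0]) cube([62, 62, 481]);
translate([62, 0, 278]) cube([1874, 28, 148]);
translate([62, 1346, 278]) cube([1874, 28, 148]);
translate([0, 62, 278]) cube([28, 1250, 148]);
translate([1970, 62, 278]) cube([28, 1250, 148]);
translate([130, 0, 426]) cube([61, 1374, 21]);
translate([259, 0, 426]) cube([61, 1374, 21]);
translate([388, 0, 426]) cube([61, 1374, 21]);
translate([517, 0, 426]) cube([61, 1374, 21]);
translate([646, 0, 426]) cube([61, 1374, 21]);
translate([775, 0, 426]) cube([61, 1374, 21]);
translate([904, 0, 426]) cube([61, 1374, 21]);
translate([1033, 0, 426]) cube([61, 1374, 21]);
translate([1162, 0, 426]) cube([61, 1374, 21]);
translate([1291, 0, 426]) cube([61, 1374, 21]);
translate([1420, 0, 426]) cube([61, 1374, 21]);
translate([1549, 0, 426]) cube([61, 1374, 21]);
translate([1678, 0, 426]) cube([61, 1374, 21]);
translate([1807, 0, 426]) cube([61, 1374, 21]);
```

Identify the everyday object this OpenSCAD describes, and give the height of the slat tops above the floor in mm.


A bed frame. The slat-top height is 447 mm.

Four posts, four rails, and a row of slats — a bed frame. Slats sit on the rails at z = 278 + 148 = 426; with slat thickness 21, the top is 447 mm.


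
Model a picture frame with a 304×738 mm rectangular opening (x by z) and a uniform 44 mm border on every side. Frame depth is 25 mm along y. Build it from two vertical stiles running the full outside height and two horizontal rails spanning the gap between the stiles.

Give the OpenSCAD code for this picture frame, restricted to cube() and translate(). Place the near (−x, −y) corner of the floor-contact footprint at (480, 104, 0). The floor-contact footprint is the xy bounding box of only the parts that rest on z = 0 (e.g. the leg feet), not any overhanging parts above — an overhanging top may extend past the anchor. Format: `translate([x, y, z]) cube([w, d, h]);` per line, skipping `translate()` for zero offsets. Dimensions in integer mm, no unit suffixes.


translate([480, 104, 0]) cube([44, 25, 826]);
translate([828, 104, 0]) cube([44, 25, 826]);
translate([524, 104, 0]) cube([304, 25, 44]);
translate([524, 104, 782]) cube([304, 25, 44]);


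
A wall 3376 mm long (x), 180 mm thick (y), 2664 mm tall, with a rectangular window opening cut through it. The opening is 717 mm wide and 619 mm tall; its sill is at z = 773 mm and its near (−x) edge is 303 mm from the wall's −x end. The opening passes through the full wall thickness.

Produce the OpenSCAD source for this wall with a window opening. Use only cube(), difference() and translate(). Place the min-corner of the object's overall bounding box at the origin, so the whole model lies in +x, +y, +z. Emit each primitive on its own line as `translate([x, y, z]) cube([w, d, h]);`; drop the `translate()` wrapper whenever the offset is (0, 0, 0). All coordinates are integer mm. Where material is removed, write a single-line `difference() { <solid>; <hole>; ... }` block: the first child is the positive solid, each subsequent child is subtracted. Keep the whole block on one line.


difference() { cube([3376, 180, 2664]); translate([303, 0, 773]) cube([717, 180, 619]); }


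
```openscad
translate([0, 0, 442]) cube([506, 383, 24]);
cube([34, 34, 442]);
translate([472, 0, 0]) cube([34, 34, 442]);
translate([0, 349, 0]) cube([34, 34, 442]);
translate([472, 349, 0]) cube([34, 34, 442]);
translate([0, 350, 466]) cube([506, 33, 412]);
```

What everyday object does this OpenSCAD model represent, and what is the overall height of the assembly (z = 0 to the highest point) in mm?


A chair. The overall height is 878 mm.

A slab on four corner posts with a tall panel at the back — a chair. The seat slab sits at z = 442 with thickness 24, and the 412 mm backrest starts at the seat top, so the overall height is 442 + 24 + 412 = 878 mm.


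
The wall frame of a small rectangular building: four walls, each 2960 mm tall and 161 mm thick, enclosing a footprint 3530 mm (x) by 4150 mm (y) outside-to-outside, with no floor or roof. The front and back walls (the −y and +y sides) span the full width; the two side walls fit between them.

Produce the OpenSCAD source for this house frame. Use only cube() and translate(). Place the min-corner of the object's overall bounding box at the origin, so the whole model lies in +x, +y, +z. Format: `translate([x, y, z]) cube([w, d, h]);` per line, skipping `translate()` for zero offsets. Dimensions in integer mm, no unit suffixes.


cube([3530, 161, 2960]);
translate([0, 3989, 0]) cube([3530, 161, 2960]);
translate([0, 161, 0]) cube([161, 3828, 2960]);
translate([3369, 161, 0]) cube([161, 3828, 2960]);


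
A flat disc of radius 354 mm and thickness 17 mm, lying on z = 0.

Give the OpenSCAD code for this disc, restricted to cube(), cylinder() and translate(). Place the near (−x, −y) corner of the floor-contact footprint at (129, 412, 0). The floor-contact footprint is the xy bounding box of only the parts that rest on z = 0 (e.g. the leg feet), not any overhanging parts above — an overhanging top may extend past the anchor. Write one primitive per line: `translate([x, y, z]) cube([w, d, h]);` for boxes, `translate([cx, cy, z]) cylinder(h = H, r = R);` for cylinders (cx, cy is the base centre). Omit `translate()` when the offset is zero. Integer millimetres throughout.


translate([483, 766, 0]) cylinder(h = 17, r = 354);


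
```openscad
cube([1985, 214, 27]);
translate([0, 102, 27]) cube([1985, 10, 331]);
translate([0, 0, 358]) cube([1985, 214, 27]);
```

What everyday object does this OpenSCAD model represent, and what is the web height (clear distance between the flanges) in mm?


An I-beam. The web height is 331 mm.

Two wide flanges with a thin centred web — an I-beam. Overall 385 mm minus two 27 mm flanges gives a web of 385 − 2·27 = 331 mm.


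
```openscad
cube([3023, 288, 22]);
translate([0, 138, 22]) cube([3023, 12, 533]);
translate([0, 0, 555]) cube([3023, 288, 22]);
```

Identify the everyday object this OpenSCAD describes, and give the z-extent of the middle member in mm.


An I-beam. The web height is 533 mm.

Two wide flanges with a thin centred web — an I-beam. Overall 577 mm minus two 22 mm flanges gives a web of 577 − 2·22 = 533 mm.


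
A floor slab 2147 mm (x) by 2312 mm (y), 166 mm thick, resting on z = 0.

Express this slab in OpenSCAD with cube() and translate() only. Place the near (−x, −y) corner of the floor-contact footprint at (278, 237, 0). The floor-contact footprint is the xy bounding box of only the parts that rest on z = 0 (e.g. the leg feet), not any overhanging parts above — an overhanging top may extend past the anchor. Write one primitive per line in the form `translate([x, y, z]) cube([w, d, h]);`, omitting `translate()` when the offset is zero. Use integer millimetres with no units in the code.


translate([278, 237, 0]) cube([2147, 2312, 166]);


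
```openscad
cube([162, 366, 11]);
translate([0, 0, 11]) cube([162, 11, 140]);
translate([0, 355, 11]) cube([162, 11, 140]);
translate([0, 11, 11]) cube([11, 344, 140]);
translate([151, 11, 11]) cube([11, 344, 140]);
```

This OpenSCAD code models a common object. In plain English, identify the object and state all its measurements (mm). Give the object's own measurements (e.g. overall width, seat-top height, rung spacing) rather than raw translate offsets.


An open-topped rectangular box: outside dimensions 162×366×151 mm, with a uniform wall and base thickness of 11 mm. The base is a full 162×366 slab on the floor; four walls sit on top of the base. The front and back walls (the −y and +y sides) span the full width; the two side walls fit between them.


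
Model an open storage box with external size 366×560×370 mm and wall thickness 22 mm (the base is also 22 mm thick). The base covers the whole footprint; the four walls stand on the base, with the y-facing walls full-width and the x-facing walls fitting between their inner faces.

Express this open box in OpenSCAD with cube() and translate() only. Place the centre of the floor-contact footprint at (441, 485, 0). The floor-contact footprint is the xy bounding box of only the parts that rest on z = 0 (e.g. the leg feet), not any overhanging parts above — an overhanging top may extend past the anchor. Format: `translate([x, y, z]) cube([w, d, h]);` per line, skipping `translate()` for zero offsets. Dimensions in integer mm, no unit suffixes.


translate([258, 205, 0]) cube([366, 560, 22]);
translate([258, 205, 22]) cube([366, 22, 348]);
translate([258, 743, 22]) cube([366, 22, 348]);
translate([258, 227, 22]) cube([22, 516, 348]);
translate([602, 227, 22]) cube([22, 516, 348]);


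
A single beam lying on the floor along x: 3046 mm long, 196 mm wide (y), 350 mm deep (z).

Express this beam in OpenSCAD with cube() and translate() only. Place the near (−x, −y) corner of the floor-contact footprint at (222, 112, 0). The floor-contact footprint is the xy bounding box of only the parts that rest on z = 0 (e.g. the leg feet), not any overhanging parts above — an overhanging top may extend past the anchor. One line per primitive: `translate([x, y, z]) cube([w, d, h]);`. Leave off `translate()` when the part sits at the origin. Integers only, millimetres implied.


translate([222, 112, 0]) cube([3046, 196, 350]);


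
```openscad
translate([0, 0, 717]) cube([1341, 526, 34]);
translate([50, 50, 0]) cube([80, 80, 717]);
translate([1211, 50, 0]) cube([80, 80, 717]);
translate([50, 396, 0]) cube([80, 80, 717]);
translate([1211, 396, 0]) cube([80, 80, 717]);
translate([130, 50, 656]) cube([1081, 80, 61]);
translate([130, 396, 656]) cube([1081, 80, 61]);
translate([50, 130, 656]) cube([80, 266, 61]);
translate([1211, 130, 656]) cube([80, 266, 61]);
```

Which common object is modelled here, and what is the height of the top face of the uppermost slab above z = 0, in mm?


A table. The table height is 751 mm.

A 1341×526×34 slab sits at z = 717 on four 80 mm square posts — a table. The top surface is at 717 + 34 = 751 mm.


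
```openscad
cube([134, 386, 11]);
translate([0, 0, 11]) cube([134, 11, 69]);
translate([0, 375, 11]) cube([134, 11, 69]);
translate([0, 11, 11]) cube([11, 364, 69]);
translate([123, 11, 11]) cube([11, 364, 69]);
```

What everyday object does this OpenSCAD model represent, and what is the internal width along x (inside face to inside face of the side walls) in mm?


An open box. The internal width is 112 mm.

A 134×386 base slab with four walls standing on it — an open box. The base is 134 mm wide and the walls are 11 mm thick, so the internal width is 134 − 2 × 11 = 112 mm.


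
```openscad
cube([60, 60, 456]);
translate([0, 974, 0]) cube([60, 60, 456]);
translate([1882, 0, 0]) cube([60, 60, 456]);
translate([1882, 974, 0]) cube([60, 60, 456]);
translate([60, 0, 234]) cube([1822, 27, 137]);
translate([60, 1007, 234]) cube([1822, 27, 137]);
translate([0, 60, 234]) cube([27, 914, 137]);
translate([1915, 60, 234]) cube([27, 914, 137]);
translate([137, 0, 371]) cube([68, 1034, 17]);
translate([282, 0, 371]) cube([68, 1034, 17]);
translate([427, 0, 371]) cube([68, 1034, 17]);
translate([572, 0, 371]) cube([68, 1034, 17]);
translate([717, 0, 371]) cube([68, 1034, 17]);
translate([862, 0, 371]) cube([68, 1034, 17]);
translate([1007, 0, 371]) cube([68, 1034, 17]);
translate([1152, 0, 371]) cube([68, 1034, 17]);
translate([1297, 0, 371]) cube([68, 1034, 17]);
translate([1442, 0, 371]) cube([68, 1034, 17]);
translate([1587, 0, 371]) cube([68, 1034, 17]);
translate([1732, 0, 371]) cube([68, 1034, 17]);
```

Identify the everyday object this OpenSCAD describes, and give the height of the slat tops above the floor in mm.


A bed frame. The slat-top height is 388 mm.

Four posts, four rails, and a row of slats — a bed frame. Slats sit on the rails at z = 234 + 137 = 371; with slat thickness 17, the top is 388 mm.


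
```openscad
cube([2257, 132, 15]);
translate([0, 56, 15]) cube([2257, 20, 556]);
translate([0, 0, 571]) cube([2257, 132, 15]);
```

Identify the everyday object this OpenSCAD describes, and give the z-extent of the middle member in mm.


An I-beam. The web height is 556 mm.

Two wide flanges with a thin centred web — an I-beam. Overall 586 mm minus two 15 mm flanges gives a web of 586 − 2·15 = 556 mm.


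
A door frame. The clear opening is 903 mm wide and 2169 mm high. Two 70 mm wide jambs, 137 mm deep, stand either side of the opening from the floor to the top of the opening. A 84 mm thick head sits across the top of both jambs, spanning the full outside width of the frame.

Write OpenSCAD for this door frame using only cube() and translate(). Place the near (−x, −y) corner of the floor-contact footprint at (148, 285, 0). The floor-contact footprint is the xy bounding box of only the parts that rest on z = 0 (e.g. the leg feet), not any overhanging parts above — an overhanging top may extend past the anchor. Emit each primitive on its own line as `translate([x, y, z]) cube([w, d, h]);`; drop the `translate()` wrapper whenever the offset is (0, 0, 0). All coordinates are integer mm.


translate([148, 285, 0]) cube([70, 137, 2169]);
translate([1121, 285, 0]) cube([70, 137, 2169]);
translate([148, 285, 2169]) cube([1043, 137, 84]);


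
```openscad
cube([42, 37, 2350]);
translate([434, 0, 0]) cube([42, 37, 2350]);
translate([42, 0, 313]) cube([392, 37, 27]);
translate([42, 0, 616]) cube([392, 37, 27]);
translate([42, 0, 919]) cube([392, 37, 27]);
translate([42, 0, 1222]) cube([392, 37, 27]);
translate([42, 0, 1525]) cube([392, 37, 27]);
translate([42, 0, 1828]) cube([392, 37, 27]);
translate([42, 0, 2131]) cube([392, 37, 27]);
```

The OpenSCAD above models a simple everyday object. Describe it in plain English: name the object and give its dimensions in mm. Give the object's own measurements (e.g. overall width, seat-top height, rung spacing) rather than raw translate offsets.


A straight ladder. Two 42×37 mm vertical rails, 2350 mm tall, stand 476 mm apart (outside-to-outside) with their front faces coplanar on the −y side. 7 rungs, each 37 mm deep and 27 mm tall, span between the inner faces of the rails, front faces flush with the rails. The lowest rung's underside is at z = 313 mm and rungs are spaced 303 mm apart (underside to underside).


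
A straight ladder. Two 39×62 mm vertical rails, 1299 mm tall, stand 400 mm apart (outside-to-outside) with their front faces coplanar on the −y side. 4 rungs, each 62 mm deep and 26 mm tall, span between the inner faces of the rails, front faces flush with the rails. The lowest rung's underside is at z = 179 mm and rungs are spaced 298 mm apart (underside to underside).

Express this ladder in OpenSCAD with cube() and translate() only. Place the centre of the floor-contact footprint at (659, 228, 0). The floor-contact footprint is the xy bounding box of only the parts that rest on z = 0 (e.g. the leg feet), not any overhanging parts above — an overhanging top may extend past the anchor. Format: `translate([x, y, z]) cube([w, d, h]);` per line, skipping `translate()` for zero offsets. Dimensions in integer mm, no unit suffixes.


// rung span = 400 - 2*39 = 322
// rung[k] z = 179 + k*298
translate([459, 197, 0]) cube([39, 62, 1299]);
translate([820, 197, 0]) cube([39, 62, 1299]);
translate([498, 197, 179]) cube([322, 62, 26]);
translate([498, 197, 477]) cube([322, 62, 26]);
translate([498, 197, 775]) cube([322, 62, 26]);
translate([498, 197, 1073]) cube([322, 62, 26]);


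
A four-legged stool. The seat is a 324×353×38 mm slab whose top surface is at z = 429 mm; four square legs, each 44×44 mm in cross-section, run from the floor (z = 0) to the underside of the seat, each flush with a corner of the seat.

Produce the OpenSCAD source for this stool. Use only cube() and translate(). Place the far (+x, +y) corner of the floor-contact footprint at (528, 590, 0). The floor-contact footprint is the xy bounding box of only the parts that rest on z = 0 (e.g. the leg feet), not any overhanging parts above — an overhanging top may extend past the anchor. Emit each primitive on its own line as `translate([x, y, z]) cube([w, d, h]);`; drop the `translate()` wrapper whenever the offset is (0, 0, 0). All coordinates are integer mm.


translate([204, 237, 391]) cube([324, 353, 38]);
translate([204, 237, 0]) cube([44, 44, 391]);
translate([484, 237, 0]) cube([44, 44, 391]);
translate([204, 546, 0]) cube([44, 44, 391]);
translate([484, 546, 0]) cube([44, 44, 391]);


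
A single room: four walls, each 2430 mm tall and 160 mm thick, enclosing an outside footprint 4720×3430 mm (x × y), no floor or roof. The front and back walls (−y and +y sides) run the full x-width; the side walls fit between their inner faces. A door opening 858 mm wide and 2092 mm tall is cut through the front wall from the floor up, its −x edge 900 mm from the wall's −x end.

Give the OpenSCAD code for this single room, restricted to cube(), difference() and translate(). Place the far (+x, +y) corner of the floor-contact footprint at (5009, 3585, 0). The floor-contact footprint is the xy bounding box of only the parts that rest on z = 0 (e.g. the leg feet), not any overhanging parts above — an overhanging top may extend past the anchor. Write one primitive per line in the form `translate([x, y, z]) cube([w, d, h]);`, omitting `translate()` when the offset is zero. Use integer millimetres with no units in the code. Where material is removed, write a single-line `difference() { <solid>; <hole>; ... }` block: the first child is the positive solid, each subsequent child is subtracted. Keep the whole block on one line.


difference() { translate([289, 155, 0]) cube([4720, 160, 2430]); translate([1189, 155, 0]) cube([858, 160, 2092]); }
translate([289, 3425, 0]) cube([4720, 160, 2430]);
translate([289, 315, 0]) cube([160, 3110, 2430]);
translate([4849, 315, 0]) cube([160, 3110, 2430]);
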